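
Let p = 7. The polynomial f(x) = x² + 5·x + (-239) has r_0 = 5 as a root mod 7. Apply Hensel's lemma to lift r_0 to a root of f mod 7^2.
r_1 = 47 (mod 49)

Hensel: r_{i+1} = r_i − f(r_i)·(f′(r_i))^{-1} mod 7^{i+2}, f′(x) = 2x + 5. Iterate:
  r_0 = 5 (mod 7)
  r_1 = 47 (mod 49)
Final: r = 47 satisfies f(r) ≡ 0 mod 7^2.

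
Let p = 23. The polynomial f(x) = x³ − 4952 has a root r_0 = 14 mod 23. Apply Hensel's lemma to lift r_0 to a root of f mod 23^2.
r_1 = 428 (mod 529)

Hensel: r_{i+1} = r_i − f(r_i)/f′(r_i) mod 23^{i+2}, where f′(x) = 3x². Iterate:
  r_0 = 14 (mod 23)
  r_1 = 428 (mod 529)
Final: r = 428 with f(r) ≡ 0 mod 23^2.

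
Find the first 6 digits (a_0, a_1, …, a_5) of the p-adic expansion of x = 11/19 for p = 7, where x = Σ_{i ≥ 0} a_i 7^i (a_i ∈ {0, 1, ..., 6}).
(a_0, …, a_5) = (5, 6, 2, 4, 6, 2)

v_7(11/19) = 0 (numerator and denominator both coprime to 7), so x ∈ ℤ_7^×. Compute digits iteratively via a_i = x_i mod 7, x_{i+1} = (x_i − a_i)/7, with x_0 = x:
  x_0 = 11/19;  a_0 = 5;  x_1 = (x_0 − 5)/7 = -12/19
  x_1 = -12/19;  a_1 = 6;  x_2 = (x_1 − 6)/7 = -18/19
  x_2 = -18/19;  a_2 = 2;  x_3 = (x_2 − 2)/7 = -8/19
  x_3 = -8/19;  a_3 = 4;  x_4 = (x_3 − 4)/7 = -12/19
  x_4 = -12/19;  a_4 = 6;  x_5 = (x_4 − 6)/7 = -18/19
  x_5 = -18/19;  a_5 = 2;  x_6 = (x_5 − 2)/7 = -8/19
Digits: (5, 6, 2, 4, 6, 2).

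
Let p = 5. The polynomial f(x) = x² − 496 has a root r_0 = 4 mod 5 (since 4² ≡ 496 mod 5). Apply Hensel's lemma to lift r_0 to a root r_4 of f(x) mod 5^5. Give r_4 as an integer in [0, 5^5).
r_4 = 114 (mod 3125)

Hensel's recurrence: r_{i+1} = r_i − f(r_i)·(f′(r_i))^{-1} mod 5^{i+2}, with f′(x) = 2x. Iterate:
  r_0 = 4 (mod 5)
  r_1 = 14 (mod 25)
  r_2 = 114 (mod 125)
  r_3 = 114 (mod 625)
  r_4 = 114 (mod 3125)
Final: r_4 = 114, and one checks f(r_4) ≡ 0 mod 5^5.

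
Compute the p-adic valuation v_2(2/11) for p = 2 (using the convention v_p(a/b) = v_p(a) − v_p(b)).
v_2(2/11) = 1

Factor powers of 2 from the numerator and denominator of the reduced fraction: 2 = 2^1 · 1 and 11 = 2^0 · 11. Apply v_p(a/b) = v_p(a) − v_p(b): v_2(2/11) = 1 − 0 = 1.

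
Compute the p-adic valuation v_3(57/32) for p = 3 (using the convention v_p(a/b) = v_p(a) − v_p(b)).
v_3(57/32) = 1

Factor powers of 3 from the numerator and denominator of the reduced fraction: 57 = 3^1 · 19 and 32 = 3^0 · 32. Apply v_p(a/b) = v_p(a) − v_p(b): v_3(57/32) = 1 − 0 = 1.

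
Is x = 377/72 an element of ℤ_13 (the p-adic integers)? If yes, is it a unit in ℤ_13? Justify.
x ∈ ℤ_13 but not a unit; v_13(x) = 1 > 0

ℤ_13 = {x ∈ ℚ_13 : v_13(x) ≥ 0} and ℤ_13^× = {x ∈ ℤ_13 : v_13(x) = 0}. Here v_13(377/72) = v_13(num) − v_13(den) = 1; compare against these criteria.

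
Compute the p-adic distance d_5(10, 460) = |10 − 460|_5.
d_5(10, 460) = 1/25

Step 1 — x − y = 10 − 460 = -450. Step 2 — v_5(-450) = 2 (factor: -450 = −(5^2 · 18); the sign does not affect v_p). Step 3 — |x − y|_5 = 5^{-2} = 1/25.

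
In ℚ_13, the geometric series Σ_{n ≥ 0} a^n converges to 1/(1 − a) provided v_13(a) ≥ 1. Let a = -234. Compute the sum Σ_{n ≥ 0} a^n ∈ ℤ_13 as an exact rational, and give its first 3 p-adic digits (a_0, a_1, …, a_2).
Σ a^n = 1/(1 − a) = 1/235;  first 3 digits = (1, 8, 10)

v_13(a) = 1 ≥ 1, so the series converges in ℤ_13 to 1/(1 − a) = 1/(1 − (-234)) = 1/235. Expand this rational in ℤ_13: compute digits iteratively via d_i = x_i mod 13, x_{i+1} = (x_i − d_i)/13. The first 3 digits are (1, 8, 10).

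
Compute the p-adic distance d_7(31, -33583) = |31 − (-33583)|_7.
d_7(31, -33583) = 1/16807

Step 1 — x − y = 31 − (-33583) = 33614. Step 2 — v_7(33614) = 5 (factor: 33614 = (7^5 · 2); the sign does not affect v_p). Step 3 — |x − y|_7 = 7^{-5} = 1/16807.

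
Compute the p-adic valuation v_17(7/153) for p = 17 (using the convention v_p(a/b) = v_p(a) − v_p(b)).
v_17(7/153) = -1

Factor powers of 17 from the numerator and denominator of the reduced fraction: 7 = 17^0 · 7 and 153 = 17^1 · 9. Apply v_p(a/b) = v_p(a) − v_p(b): v_17(7/153) = 0 − 1 = -1.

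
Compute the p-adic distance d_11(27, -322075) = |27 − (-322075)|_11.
d_11(27, -322075) = 1/161051

Step 1 — x − y = 27 − (-322075) = 322102. Step 2 — v_11(322102) = 5 (factor: 322102 = (11^5 · 2); the sign does not affect v_p). Step 3 — |x − y|_11 = 11^{-5} = 1/161051.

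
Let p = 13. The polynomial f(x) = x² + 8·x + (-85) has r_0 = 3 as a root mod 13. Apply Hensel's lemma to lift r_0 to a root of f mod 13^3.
r_2 = 1069 (mod 2197)

Hensel: r_{i+1} = r_i − f(r_i)·(f′(r_i))^{-1} mod 13^{i+2}, f′(x) = 2x + 8. Iterate:
  r_0 = 3 (mod 13)
  r_1 = 55 (mod 169)
  r_2 = 1069 (mod 2197)
Final: r = 1069 satisfies f(r) ≡ 0 mod 13^3.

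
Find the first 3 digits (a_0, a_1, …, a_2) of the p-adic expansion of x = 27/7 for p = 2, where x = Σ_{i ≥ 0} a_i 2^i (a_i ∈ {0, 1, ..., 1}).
(a_0, …, a_2) = (1, 0, 1)

v_2(27/7) = 0 (numerator and denominator both coprime to 2), so x ∈ ℤ_2^×. Compute digits iteratively via a_i = x_i mod 2, x_{i+1} = (x_i − a_i)/2, with x_0 = x:
  x_0 = 27/7;  a_0 = 1;  x_1 = (x_0 − 1)/2 = 10/7
  x_1 = 10/7;  a_1 = 0;  x_2 = (x_1 − 0)/2 = 5/7
  x_2 = 5/7;  a_2 = 1;  x_3 = (x_2 − 1)/2 = -1/7
Digits: (1, 0, 1).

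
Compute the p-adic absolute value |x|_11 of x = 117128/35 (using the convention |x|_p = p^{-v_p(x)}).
|117128/35|_11 = 1/14641

Step 1 — compute v_11(x) by factoring powers of 11 out of the numerator and denominator: v_11(117128/35) = 4. Step 2 — apply |x|_p = p^{-v_p(x)} = 11^{-4} = 1/14641.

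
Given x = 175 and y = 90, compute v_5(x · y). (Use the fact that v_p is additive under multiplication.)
v_5(15750) = 3

v_p(x) = 2 (factor: 175 = 5^2 · 7); v_p(y) = 1 (factor: 90 = 5^1 · 18). Additivity: v_p(xy) = v_p(x) + v_p(y) = 2 + 1 = 3. (Direct check: xy = 15750 = 5^3 · (126).)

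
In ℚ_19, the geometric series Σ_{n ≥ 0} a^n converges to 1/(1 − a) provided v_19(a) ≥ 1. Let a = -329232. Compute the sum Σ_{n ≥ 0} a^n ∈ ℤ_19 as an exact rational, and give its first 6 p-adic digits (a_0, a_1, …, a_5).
Σ a^n = 1/(1 − a) = 1/329233;  first 6 digits = (1, 0, 0, 9, 16, 18)

v_19(a) = 3 ≥ 1, so the series converges in ℤ_19 to 1/(1 − a) = 1/(1 − (-329232)) = 1/329233. Expand this rational in ℤ_19: compute digits iteratively via d_i = x_i mod 19, x_{i+1} = (x_i − d_i)/19. The first 6 digits are (1, 0, 0, 9, 16, 18).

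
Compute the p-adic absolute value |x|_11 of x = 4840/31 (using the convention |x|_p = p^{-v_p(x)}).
|4840/31|_11 = 1/121

Step 1 — compute v_11(x) by factoring powers of 11 out of the numerator and denominator: v_11(4840/31) = 2. Step 2 — apply |x|_p = p^{-v_p(x)} = 11^{-2} = 1/121.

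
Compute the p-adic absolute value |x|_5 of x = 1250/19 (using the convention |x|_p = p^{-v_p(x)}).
|1250/19|_5 = 1/625

Step 1 — compute v_5(x) by factoring powers of 5 out of the numerator and denominator: v_5(1250/19) = 4. Step 2 — apply |x|_p = p^{-v_p(x)} = 5^{-4} = 1/625.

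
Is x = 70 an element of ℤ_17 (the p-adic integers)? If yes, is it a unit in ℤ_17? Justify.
x ∈ ℤ_17^× (unit); v_17(x) = 0

ℤ_17 = {x ∈ ℚ_17 : v_17(x) ≥ 0} and ℤ_17^× = {x ∈ ℤ_17 : v_17(x) = 0}. Here v_17(70) = v_17(num) − v_17(den) = 0; compare against these criteria.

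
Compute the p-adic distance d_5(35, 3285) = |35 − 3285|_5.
d_5(35, 3285) = 1/125

Step 1 — x − y = 35 − 3285 = -3250. Step 2 — v_5(-3250) = 3 (factor: -3250 = −(5^3 · 26); the sign does not affect v_p). Step 3 — |x − y|_5 = 5^{-3} = 1/125.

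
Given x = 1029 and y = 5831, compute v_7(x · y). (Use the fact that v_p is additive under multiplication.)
v_7(6000099) = 6

v_p(x) = 3 (factor: 1029 = 7^3 · 3); v_p(y) = 3 (factor: 5831 = 7^3 · 17). Additivity: v_p(xy) = v_p(x) + v_p(y) = 3 + 3 = 6. (Direct check: xy = 6000099 = 7^6 · (51).)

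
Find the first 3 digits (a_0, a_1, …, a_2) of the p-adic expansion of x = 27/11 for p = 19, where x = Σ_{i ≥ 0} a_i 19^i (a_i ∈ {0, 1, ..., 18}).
(a_0, …, a_2) = (18, 13, 1)

v_19(27/11) = 0 (numerator and denominator both coprime to 19), so x ∈ ℤ_19^×. Compute digits iteratively via a_i = x_i mod 19, x_{i+1} = (x_i − a_i)/19, with x_0 = x:
  x_0 = 27/11;  a_0 = 18;  x_1 = (x_0 − 18)/19 = -9/11
  x_1 = -9/11;  a_1 = 13;  x_2 = (x_1 − 13)/19 = -8/11
  x_2 = -8/11;  a_2 = 1;  x_3 = (x_2 − 1)/19 = -1/11
Digits: (18, 13, 1).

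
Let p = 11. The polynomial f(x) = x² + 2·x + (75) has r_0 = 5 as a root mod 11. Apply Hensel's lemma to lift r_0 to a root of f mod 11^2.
r_1 = 16 (mod 121)

Hensel: r_{i+1} = r_i − f(r_i)·(f′(r_i))^{-1} mod 11^{i+2}, f′(x) = 2x + 2. Iterate:
  r_0 = 5 (mod 11)
  r_1 = 16 (mod 121)
Final: r = 16 satisfies f(r) ≡ 0 mod 11^2.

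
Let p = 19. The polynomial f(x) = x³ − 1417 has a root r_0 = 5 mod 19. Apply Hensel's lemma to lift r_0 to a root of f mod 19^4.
r_3 = 89324 (mod 130321)

Hensel: r_{i+1} = r_i − f(r_i)/f′(r_i) mod 19^{i+2}, where f′(x) = 3x². Iterate:
  r_0 = 5 (mod 19)
  r_1 = 157 (mod 361)
  r_2 = 157 (mod 6859)
  r_3 = 89324 (mod 130321)
Final: r = 89324 with f(r) ≡ 0 mod 19^4.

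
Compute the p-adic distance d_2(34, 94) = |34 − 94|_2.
d_2(34, 94) = 1/4

Step 1 — x − y = 34 − 94 = -60. Step 2 — v_2(-60) = 2 (factor: -60 = −(2^2 · 15); the sign does not affect v_p). Step 3 — |x − y|_2 = 2^{-2} = 1/4.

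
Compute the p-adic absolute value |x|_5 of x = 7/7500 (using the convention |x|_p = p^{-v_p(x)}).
|7/7500|_5 = 625

Step 1 — compute v_5(x) by factoring powers of 5 out of the numerator and denominator: v_5(7/7500) = -4. Step 2 — apply |x|_p = p^{-v_p(x)} = 5^{4} = 625.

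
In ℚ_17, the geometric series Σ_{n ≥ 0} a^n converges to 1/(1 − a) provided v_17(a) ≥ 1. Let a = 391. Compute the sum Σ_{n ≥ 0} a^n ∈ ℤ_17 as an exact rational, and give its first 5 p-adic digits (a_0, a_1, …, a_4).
Σ a^n = 1/(1 − a) = -1/390;  first 5 digits = (1, 6, 3, 9, 7)

v_17(a) = 1 ≥ 1, so the series converges in ℤ_17 to 1/(1 − a) = 1/(1 − 391) = -1/390. Expand this rational in ℤ_17: compute digits iteratively via d_i = x_i mod 17, x_{i+1} = (x_i − d_i)/17. The first 5 digits are (1, 6, 3, 9, 7).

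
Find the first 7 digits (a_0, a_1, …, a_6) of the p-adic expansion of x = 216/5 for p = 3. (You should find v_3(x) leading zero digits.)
(a_0, …, a_6) = (0, 0, 0, 1, 2, 0, 1)

v_3(216/5) = 3, so a_0 = ... = a_2 = 0. Factor out: x = 3^3 · u with u = 8/5 a unit in ℤ_3. Expand u iteratively via a_{v+i} = u_i mod 3, u_{i+1} = (u_i − a_{v+i})/3:
  u_0 = 8/5;  a_3 = 1;  u_1 = (u_0 − 1)/3 = 1/5
  u_1 = 1/5;  a_4 = 2;  u_2 = (u_1 − 2)/3 = -3/5
  u_2 = -3/5;  a_5 = 0;  u_3 = (u_2 − 0)/3 = -1/5
  u_3 = -1/5;  a_6 = 1;  u_4 = (u_3 − 1)/3 = -2/5
Digits: (0, 0, 0, 1, 2, 0, 1).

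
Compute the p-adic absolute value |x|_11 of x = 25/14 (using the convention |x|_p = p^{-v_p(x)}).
|25/14|_11 = 1

Step 1 — compute v_11(x) by factoring powers of 11 out of the numerator and denominator: v_11(25/14) = 0. Step 2 — apply |x|_p = p^{-v_p(x)} = 11^{0} = 1.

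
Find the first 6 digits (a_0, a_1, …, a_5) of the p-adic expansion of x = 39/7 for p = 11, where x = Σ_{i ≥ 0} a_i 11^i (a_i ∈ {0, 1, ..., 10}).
(a_0, …, a_5) = (4, 8, 4, 9, 7, 4)

v_11(39/7) = 0 (numerator and denominator both coprime to 11), so x ∈ ℤ_11^×. Compute digits iteratively via a_i = x_i mod 11, x_{i+1} = (x_i − a_i)/11, with x_0 = x:
  x_0 = 39/7;  a_0 = 4;  x_1 = (x_0 − 4)/11 = 1/7
  x_1 = 1/7;  a_1 = 8;  x_2 = (x_1 − 8)/11 = -5/7
  x_2 = -5/7;  a_2 = 4;  x_3 = (x_2 − 4)/11 = -3/7
  x_3 = -3/7;  a_3 = 9;  x_4 = (x_3 − 9)/11 = -6/7
  x_4 = -6/7;  a_4 = 7;  x_5 = (x_4 − 7)/11 = -5/7
  x_5 = -5/7;  a_5 = 4;  x_6 = (x_5 − 4)/11 = -3/7
Digits: (4, 8, 4, 9, 7, 4).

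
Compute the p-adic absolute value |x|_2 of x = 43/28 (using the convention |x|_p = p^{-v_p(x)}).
|43/28|_2 = 4

Step 1 — compute v_2(x) by factoring powers of 2 out of the numerator and denominator: v_2(43/28) = -2. Step 2 — apply |x|_p = p^{-v_p(x)} = 2^{2} = 4.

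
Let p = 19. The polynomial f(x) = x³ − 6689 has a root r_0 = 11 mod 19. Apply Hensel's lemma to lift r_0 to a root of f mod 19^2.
r_1 = 163 (mod 361)

Hensel: r_{i+1} = r_i − f(r_i)/f′(r_i) mod 19^{i+2}, where f′(x) = 3x². Iterate:
  r_0 = 11 (mod 19)
  r_1 = 163 (mod 361)
Final: r = 163 with f(r) ≡ 0 mod 19^2.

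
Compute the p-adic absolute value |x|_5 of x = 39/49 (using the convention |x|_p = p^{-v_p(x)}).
|39/49|_5 = 1

Step 1 — compute v_5(x) by factoring powers of 5 out of the numerator and denominator: v_5(39/49) = 0. Step 2 — apply |x|_p = p^{-v_p(x)} = 5^{0} = 1.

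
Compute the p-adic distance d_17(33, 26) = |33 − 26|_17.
d_17(33, 26) = 1

Step 1 — x − y = 33 − 26 = 7. Step 2 — v_17(7) = 0 (factor: 7 = (17^0 · 7); the sign does not affect v_p). Step 3 — |x − y|_17 = 17^{0} = 1.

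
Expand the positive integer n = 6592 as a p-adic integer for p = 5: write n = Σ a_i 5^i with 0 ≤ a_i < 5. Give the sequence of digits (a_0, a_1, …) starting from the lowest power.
(a_0, a_1, …) = (2, 3, 3, 2, 0, 2)

Repeated division by 5 gives the digits low-to-high: 6592 = 2 + 3·5^1 + 3·5^2 + 2·5^3 + 2·5^5. Digit sequence: (2, 3, 3, 2, 0, 2).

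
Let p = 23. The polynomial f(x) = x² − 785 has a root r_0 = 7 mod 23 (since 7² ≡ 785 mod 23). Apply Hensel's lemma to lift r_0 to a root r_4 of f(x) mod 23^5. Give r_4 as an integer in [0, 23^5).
r_4 = 1827679 (mod 6436343)

Hensel's recurrence: r_{i+1} = r_i − f(r_i)·(f′(r_i))^{-1} mod 23^{i+2}, with f′(x) = 2x. Iterate:
  r_0 = 7 (mod 23)
  r_1 = 513 (mod 529)
  r_2 = 2629 (mod 12167)
  r_3 = 148633 (mod 279841)
  r_4 = 1827679 (mod 6436343)
Final: r_4 = 1827679, and one checks f(r_4) ≡ 0 mod 23^5.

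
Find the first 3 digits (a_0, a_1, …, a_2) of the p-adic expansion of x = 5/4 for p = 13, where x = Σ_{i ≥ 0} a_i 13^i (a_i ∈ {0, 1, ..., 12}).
(a_0, …, a_2) = (11, 9, 9)

v_13(5/4) = 0 (numerator and denominator both coprime to 13), so x ∈ ℤ_13^×. Compute digits iteratively via a_i = x_i mod 13, x_{i+1} = (x_i − a_i)/13, with x_0 = x:
  x_0 = 5/4;  a_0 = 11;  x_1 = (x_0 − 11)/13 = -3/4
  x_1 = -3/4;  a_1 = 9;  x_2 = (x_1 − 9)/13 = -3/4
  x_2 = -3/4;  a_2 = 9;  x_3 = (x_2 − 9)/13 = -3/4
Digits: (11, 9, 9).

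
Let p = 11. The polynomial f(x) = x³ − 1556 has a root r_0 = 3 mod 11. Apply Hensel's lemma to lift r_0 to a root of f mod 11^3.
r_2 = 91 (mod 1331)

Hensel: r_{i+1} = r_i − f(r_i)/f′(r_i) mod 11^{i+2}, where f′(x) = 3x². Iterate:
  r_0 = 3 (mod 11)
  r_1 = 91 (mod 121)
  r_2 = 91 (mod 1331)
Final: r = 91 with f(r) ≡ 0 mod 11^3.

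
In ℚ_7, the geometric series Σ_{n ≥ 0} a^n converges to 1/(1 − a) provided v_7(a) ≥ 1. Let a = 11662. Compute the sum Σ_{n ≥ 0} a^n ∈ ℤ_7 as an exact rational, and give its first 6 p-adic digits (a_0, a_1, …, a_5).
Σ a^n = 1/(1 − a) = -1/11661;  first 6 digits = (1, 0, 0, 6, 4, 0)

v_7(a) = 3 ≥ 1, so the series converges in ℤ_7 to 1/(1 − a) = 1/(1 − 11662) = -1/11661. Expand this rational in ℤ_7: compute digits iteratively via d_i = x_i mod 7, x_{i+1} = (x_i − d_i)/7. The first 6 digits are (1, 0, 0, 6, 4, 0).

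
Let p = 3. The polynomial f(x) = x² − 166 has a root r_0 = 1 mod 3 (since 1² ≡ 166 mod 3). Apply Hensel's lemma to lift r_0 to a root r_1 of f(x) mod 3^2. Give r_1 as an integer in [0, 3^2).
r_1 = 7 (mod 9)

Hensel's recurrence: r_{i+1} = r_i − f(r_i)·(f′(r_i))^{-1} mod 3^{i+2}, with f′(x) = 2x. Iterate:
  r_0 = 1 (mod 3)
  r_1 = 7 (mod 9)
Final: r_1 = 7, and one checks f(r_1) ≡ 0 mod 3^2.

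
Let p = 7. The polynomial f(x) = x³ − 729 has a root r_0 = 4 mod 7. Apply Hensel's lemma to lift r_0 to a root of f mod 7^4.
r_3 = 172 (mod 2401)

Hensel: r_{i+1} = r_i − f(r_i)/f′(r_i) mod 7^{i+2}, where f′(x) = 3x². Iterate:
  r_0 = 4 (mod 7)
  r_1 = 25 (mod 49)
  r_2 = 172 (mod 343)
  r_3 = 172 (mod 2401)
Final: r = 172 with f(r) ≡ 0 mod 7^4.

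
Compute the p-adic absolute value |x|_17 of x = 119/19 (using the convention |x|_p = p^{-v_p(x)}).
|119/19|_17 = 1/17

Step 1 — compute v_17(x) by factoring powers of 17 out of the numerator and denominator: v_17(119/19) = 1. Step 2 — apply |x|_p = p^{-v_p(x)} = 17^{-1} = 1/17.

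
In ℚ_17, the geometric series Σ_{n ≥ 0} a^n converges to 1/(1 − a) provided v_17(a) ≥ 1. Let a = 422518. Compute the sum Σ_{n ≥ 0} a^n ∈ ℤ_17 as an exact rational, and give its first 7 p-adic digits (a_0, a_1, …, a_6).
Σ a^n = 1/(1 − a) = -1/422517;  first 7 digits = (1, 0, 0, 1, 5, 0, 1)

v_17(a) = 3 ≥ 1, so the series converges in ℤ_17 to 1/(1 − a) = 1/(1 − 422518) = -1/422517. Expand this rational in ℤ_17: compute digits iteratively via d_i = x_i mod 17, x_{i+1} = (x_i − d_i)/17. The first 7 digits are (1, 0, 0, 1, 5, 0, 1).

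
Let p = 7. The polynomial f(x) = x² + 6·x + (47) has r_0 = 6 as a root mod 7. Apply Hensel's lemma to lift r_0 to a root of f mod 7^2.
r_1 = 13 (mod 49)

Hensel: r_{i+1} = r_i − f(r_i)·(f′(r_i))^{-1} mod 7^{i+2}, f′(x) = 2x + 6. Iterate:
  r_0 = 6 (mod 7)
  r_1 = 13 (mod 49)
Final: r = 13 satisfies f(r) ≡ 0 mod 7^2.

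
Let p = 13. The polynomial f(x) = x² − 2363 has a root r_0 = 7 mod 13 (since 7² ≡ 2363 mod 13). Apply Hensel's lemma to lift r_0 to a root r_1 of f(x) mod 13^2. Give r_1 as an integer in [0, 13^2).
r_1 = 124 (mod 169)

Hensel's recurrence: r_{i+1} = r_i − f(r_i)·(f′(r_i))^{-1} mod 13^{i+2}, with f′(x) = 2x. Iterate:
  r_0 = 7 (mod 13)
  r_1 = 124 (mod 169)
Final: r_1 = 124, and one checks f(r_1) ≡ 0 mod 13^2.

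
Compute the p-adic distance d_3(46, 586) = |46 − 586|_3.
d_3(46, 586) = 1/27

Step 1 — x − y = 46 − 586 = -540. Step 2 — v_3(-540) = 3 (factor: -540 = −(3^3 · 20); the sign does not affect v_p). Step 3 — |x − y|_3 = 3^{-3} = 1/27.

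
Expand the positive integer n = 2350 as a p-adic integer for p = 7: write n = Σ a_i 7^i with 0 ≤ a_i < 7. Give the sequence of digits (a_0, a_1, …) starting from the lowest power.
(a_0, a_1, …) = (5, 6, 5, 6)

Repeated division by 7 gives the digits low-to-high: 2350 = 5 + 6·7^1 + 5·7^2 + 6·7^3. Digit sequence: (5, 6, 5, 6).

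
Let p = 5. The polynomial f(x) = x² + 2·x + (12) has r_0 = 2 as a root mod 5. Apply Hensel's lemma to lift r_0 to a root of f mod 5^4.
r_3 = 432 (mod 625)

Hensel: r_{i+1} = r_i − f(r_i)·(f′(r_i))^{-1} mod 5^{i+2}, f′(x) = 2x + 2. Iterate:
  r_0 = 2 (mod 5)
  r_1 = 7 (mod 25)
  r_2 = 57 (mod 125)
  r_3 = 432 (mod 625)
Final: r = 432 satisfies f(r) ≡ 0 mod 5^4.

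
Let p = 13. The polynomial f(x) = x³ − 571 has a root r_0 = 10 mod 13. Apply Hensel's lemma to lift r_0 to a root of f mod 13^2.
r_1 = 88 (mod 169)

Hensel: r_{i+1} = r_i − f(r_i)/f′(r_i) mod 13^{i+2}, where f′(x) = 3x². Iterate:
  r_0 = 10 (mod 13)
  r_1 = 88 (mod 169)
Final: r = 88 with f(r) ≡ 0 mod 13^2.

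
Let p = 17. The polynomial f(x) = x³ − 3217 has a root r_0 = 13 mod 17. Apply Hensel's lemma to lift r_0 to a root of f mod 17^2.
r_1 = 251 (mod 289)

Hensel: r_{i+1} = r_i − f(r_i)/f′(r_i) mod 17^{i+2}, where f′(x) = 3x². Iterate:
  r_0 = 13 (mod 17)
  r_1 = 251 (mod 289)
Final: r = 251 with f(r) ≡ 0 mod 17^2.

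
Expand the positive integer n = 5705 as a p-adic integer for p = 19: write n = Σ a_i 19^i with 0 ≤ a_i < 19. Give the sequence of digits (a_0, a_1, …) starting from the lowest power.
(a_0, a_1, …) = (5, 15, 15)

Repeated division by 19 gives the digits low-to-high: 5705 = 5 + 15·19^1 + 15·19^2. Digit sequence: (5, 15, 15).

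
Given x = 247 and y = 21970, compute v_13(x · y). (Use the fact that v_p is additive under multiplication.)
v_13(5426590) = 4

v_p(x) = 1 (factor: 247 = 13^1 · 19); v_p(y) = 3 (factor: 21970 = 13^3 · 10). Additivity: v_p(xy) = v_p(x) + v_p(y) = 1 + 3 = 4. (Direct check: xy = 5426590 = 13^4 · (190).)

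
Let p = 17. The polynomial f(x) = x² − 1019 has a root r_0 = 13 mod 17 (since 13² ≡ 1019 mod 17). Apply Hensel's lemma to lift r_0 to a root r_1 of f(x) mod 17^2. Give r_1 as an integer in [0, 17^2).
r_1 = 268 (mod 289)

Hensel's recurrence: r_{i+1} = r_i − f(r_i)·(f′(r_i))^{-1} mod 17^{i+2}, with f′(x) = 2x. Iterate:
  r_0 = 13 (mod 17)
  r_1 = 268 (mod 289)
Final: r_1 = 268, and one checks f(r_1) ≡ 0 mod 17^2.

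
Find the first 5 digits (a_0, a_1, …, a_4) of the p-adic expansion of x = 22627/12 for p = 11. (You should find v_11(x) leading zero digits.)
(a_0, …, a_4) = (0, 0, 0, 6, 6)

v_11(22627/12) = 3, so a_0 = ... = a_2 = 0. Factor out: x = 11^3 · u with u = 17/12 a unit in ℤ_11. Expand u iteratively via a_{v+i} = u_i mod 11, u_{i+1} = (u_i − a_{v+i})/11:
  u_0 = 17/12;  a_3 = 6;  u_1 = (u_0 − 6)/11 = -5/12
  u_1 = -5/12;  a_4 = 6;  u_2 = (u_1 − 6)/11 = -7/12
Digits: (0, 0, 0, 6, 6).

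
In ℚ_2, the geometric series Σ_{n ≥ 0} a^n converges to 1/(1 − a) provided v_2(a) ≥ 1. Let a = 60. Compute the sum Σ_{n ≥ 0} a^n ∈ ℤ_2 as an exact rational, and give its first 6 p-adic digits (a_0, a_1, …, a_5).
Σ a^n = 1/(1 − a) = -1/59;  first 6 digits = (1, 0, 1, 1, 0, 0)

v_2(a) = 2 ≥ 1, so the series converges in ℤ_2 to 1/(1 − a) = 1/(1 − 60) = -1/59. Expand this rational in ℤ_2: compute digits iteratively via d_i = x_i mod 2, x_{i+1} = (x_i − d_i)/2. The first 6 digits are (1, 0, 1, 1, 0, 0).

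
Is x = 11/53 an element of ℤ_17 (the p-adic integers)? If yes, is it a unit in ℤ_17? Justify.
x ∈ ℤ_17^× (unit); v_17(x) = 0

ℤ_17 = {x ∈ ℚ_17 : v_17(x) ≥ 0} and ℤ_17^× = {x ∈ ℤ_17 : v_17(x) = 0}. Here v_17(11/53) = v_17(num) − v_17(den) = 0; compare against these criteria.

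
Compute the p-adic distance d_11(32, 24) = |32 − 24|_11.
d_11(32, 24) = 1

Step 1 — x − y = 32 − 24 = 8. Step 2 — v_11(8) = 0 (factor: 8 = (11^0 · 8); the sign does not affect v_p). Step 3 — |x − y|_11 = 11^{0} = 1.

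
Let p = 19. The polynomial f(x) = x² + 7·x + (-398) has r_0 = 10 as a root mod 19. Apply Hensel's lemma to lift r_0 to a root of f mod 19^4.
r_3 = 117544 (mod 130321)

Hensel: r_{i+1} = r_i − f(r_i)·(f′(r_i))^{-1} mod 19^{i+2}, f′(x) = 2x + 7. Iterate:
  r_0 = 10 (mod 19)
  r_1 = 219 (mod 361)
  r_2 = 941 (mod 6859)
  r_3 = 117544 (mod 130321)
Final: r = 117544 satisfies f(r) ≡ 0 mod 19^4.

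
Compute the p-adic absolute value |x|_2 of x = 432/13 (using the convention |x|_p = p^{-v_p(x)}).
|432/13|_2 = 1/16

Step 1 — compute v_2(x) by factoring powers of 2 out of the numerator and denominator: v_2(432/13) = 4. Step 2 — apply |x|_p = p^{-v_p(x)} = 2^{-4} = 1/16.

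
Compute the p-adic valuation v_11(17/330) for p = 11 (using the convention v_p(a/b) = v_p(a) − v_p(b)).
v_11(17/330) = -1

Factor powers of 11 from the numerator and denominator of the reduced fraction: 17 = 11^0 · 17 and 330 = 11^1 · 30. Apply v_p(a/b) = v_p(a) − v_p(b): v_11(17/330) = 0 − 1 = -1.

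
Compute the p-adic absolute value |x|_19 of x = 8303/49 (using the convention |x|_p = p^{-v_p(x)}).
|8303/49|_19 = 1/361

Step 1 — compute v_19(x) by factoring powers of 19 out of the numerator and denominator: v_19(8303/49) = 2. Step 2 — apply |x|_p = p^{-v_p(x)} = 19^{-2} = 1/361.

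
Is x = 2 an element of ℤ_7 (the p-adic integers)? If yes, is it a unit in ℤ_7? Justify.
x ∈ ℤ_7^× (unit); v_7(x) = 0

ℤ_7 = {x ∈ ℚ_7 : v_7(x) ≥ 0} and ℤ_7^× = {x ∈ ℤ_7 : v_7(x) = 0}. Here v_7(2) = v_7(num) − v_7(den) = 0; compare against these criteria.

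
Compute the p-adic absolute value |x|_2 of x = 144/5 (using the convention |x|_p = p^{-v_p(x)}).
|144/5|_2 = 1/16

Step 1 — compute v_2(x) by factoring powers of 2 out of the numerator and denominator: v_2(144/5) = 4. Step 2 — apply |x|_p = p^{-v_p(x)} = 2^{-4} = 1/16.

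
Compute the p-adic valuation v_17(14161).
v_17(14161) = 2

v_17(n) is the largest exponent k such that 17^k divides n. Factor out: 14161 = 17^2 · 49. (Sign doesn't affect v_p.) So v_17(14161) = 2.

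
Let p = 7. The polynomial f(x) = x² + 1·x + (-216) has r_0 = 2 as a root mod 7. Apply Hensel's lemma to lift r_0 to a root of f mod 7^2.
r_1 = 44 (mod 49)

Hensel: r_{i+1} = r_i − f(r_i)·(f′(r_i))^{-1} mod 7^{i+2}, f′(x) = 2x + 1. Iterate:
  r_0 = 2 (mod 7)
  r_1 = 44 (mod 49)
Final: r = 44 satisfies f(r) ≡ 0 mod 7^2.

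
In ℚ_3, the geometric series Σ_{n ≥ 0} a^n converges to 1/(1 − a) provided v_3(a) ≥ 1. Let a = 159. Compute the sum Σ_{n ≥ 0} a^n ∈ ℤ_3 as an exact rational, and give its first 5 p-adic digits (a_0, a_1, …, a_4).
Σ a^n = 1/(1 − a) = -1/158;  first 5 digits = (1, 2, 0, 2, 2)

v_3(a) = 1 ≥ 1, so the series converges in ℤ_3 to 1/(1 − a) = 1/(1 − 159) = -1/158. Expand this rational in ℤ_3: compute digits iteratively via d_i = x_i mod 3, x_{i+1} = (x_i − d_i)/3. The first 5 digits are (1, 2, 0, 2, 2).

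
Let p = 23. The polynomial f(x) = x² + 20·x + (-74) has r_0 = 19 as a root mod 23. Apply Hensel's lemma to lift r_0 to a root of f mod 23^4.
r_3 = 157914 (mod 279841)

Hensel: r_{i+1} = r_i − f(r_i)·(f′(r_i))^{-1} mod 23^{i+2}, f′(x) = 2x + 20. Iterate:
  r_0 = 19 (mod 23)
  r_1 = 272 (mod 529)
  r_2 = 11910 (mod 12167)
  r_3 = 157914 (mod 279841)
Final: r = 157914 satisfies f(r) ≡ 0 mod 23^4.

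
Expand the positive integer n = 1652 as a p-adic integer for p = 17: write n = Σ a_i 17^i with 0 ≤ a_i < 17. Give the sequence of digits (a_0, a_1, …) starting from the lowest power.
(a_0, a_1, …) = (3, 12, 5)

Repeated division by 17 gives the digits low-to-high: 1652 = 3 + 12·17^1 + 5·17^2. Digit sequence: (3, 12, 5).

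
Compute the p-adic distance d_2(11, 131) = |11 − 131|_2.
d_2(11, 131) = 1/8

Step 1 — x − y = 11 − 131 = -120. Step 2 — v_2(-120) = 3 (factor: -120 = −(2^3 · 15); the sign does not affect v_p). Step 3 — |x − y|_2 = 2^{-3} = 1/8.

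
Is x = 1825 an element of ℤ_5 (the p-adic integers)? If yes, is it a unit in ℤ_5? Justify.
x ∈ ℤ_5 but not a unit; v_5(x) = 2 > 0

ℤ_5 = {x ∈ ℚ_5 : v_5(x) ≥ 0} and ℤ_5^× = {x ∈ ℤ_5 : v_5(x) = 0}. Here v_5(1825) = v_5(num) − v_5(den) = 2; compare against these criteria.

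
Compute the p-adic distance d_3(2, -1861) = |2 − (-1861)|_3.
d_3(2, -1861) = 1/81

Step 1 — x − y = 2 − (-1861) = 1863. Step 2 — v_3(1863) = 4 (factor: 1863 = (3^4 · 23); the sign does not affect v_p). Step 3 — |x − y|_3 = 3^{-4} = 1/81.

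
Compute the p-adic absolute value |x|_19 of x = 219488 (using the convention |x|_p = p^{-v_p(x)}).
|219488|_19 = 1/6859

Step 1 — compute v_19(x) by factoring powers of 19 out of the numerator and denominator: v_19(219488) = 3. Step 2 — apply |x|_p = p^{-v_p(x)} = 19^{-3} = 1/6859.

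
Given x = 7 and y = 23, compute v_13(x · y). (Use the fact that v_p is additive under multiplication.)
v_13(161) = 0

v_p(x) = 0 (factor: 7 = 13^0 · 7); v_p(y) = 0 (factor: 23 = 13^0 · 23). Additivity: v_p(xy) = v_p(x) + v_p(y) = 0 + 0 = 0. (Direct check: xy = 161 = 13^0 · (161).)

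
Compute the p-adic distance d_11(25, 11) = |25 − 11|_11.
d_11(25, 11) = 1

Step 1 — x − y = 25 − 11 = 14. Step 2 — v_11(14) = 0 (factor: 14 = (11^0 · 14); the sign does not affect v_p). Step 3 — |x − y|_11 = 11^{0} = 1.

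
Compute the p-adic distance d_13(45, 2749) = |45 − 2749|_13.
d_13(45, 2749) = 1/169

Step 1 — x − y = 45 − 2749 = -2704. Step 2 — v_13(-2704) = 2 (factor: -2704 = −(13^2 · 16); the sign does not affect v_p). Step 3 — |x − y|_13 = 13^{-2} = 1/169.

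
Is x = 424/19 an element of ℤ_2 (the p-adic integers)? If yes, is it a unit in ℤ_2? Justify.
x ∈ ℤ_2 but not a unit; v_2(x) = 3 > 0

ℤ_2 = {x ∈ ℚ_2 : v_2(x) ≥ 0} and ℤ_2^× = {x ∈ ℤ_2 : v_2(x) = 0}. Here v_2(424/19) = v_2(num) − v_2(den) = 3; compare against these criteria.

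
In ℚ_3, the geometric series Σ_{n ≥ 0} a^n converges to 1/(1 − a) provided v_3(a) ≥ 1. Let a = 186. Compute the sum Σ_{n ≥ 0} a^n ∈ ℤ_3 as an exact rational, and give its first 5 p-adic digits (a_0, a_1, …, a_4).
Σ a^n = 1/(1 − a) = -1/185;  first 5 digits = (1, 2, 0, 0, 1)

v_3(a) = 1 ≥ 1, so the series converges in ℤ_3 to 1/(1 − a) = 1/(1 − 186) = -1/185. Expand this rational in ℤ_3: compute digits iteratively via d_i = x_i mod 3, x_{i+1} = (x_i − d_i)/3. The first 5 digits are (1, 2, 0, 0, 1).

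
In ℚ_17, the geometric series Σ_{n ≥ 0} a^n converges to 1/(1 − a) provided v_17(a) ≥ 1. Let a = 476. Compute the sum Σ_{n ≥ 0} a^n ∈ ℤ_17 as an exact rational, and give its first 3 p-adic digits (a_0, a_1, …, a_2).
Σ a^n = 1/(1 − a) = -1/475;  first 3 digits = (1, 11, 3)

v_17(a) = 1 ≥ 1, so the series converges in ℤ_17 to 1/(1 − a) = 1/(1 − 476) = -1/475. Expand this rational in ℤ_17: compute digits iteratively via d_i = x_i mod 17, x_{i+1} = (x_i − d_i)/17. The first 3 digits are (1, 11, 3).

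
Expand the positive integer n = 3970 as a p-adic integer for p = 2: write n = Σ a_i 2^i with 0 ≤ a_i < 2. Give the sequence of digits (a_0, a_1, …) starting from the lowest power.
(a_0, a_1, …) = (0, 1, 0, 0, 0, 0, 0, 1, 1, 1, 1, 1)

Repeated division by 2 gives the digits low-to-high: 3970 = 1·2^1 + 1·2^7 + 1·2^8 + 1·2^9 + 1·2^10 + 1·2^11. Digit sequence: (0, 1, 0, 0, 0, 0, 0, 1, 1, 1, 1, 1).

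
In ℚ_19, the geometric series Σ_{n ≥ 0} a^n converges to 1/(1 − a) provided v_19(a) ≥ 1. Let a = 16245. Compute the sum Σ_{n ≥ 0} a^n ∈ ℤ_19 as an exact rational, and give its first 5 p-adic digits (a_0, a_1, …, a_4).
Σ a^n = 1/(1 − a) = -1/16244;  first 5 digits = (1, 0, 7, 2, 11)

v_19(a) = 2 ≥ 1, so the series converges in ℤ_19 to 1/(1 − a) = 1/(1 − 16245) = -1/16244. Expand this rational in ℤ_19: compute digits iteratively via d_i = x_i mod 19, x_{i+1} = (x_i − d_i)/19. The first 5 digits are (1, 0, 7, 2, 11).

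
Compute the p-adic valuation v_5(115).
v_5(115) = 1

v_5(n) is the largest exponent k such that 5^k divides n. Factor out: 115 = 5^1 · 23. (Sign doesn't affect v_p.) So v_5(115) = 1.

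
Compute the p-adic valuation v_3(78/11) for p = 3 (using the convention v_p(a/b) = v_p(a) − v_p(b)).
v_3(78/11) = 1

Factor powers of 3 from the numerator and denominator of the reduced fraction: 78 = 3^1 · 26 and 11 = 3^0 · 11. Apply v_p(a/b) = v_p(a) − v_p(b): v_3(78/11) = 1 − 0 = 1.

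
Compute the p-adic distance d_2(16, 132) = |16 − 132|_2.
d_2(16, 132) = 1/4

Step 1 — x − y = 16 − 132 = -116. Step 2 — v_2(-116) = 2 (factor: -116 = −(2^2 · 29); the sign does not affect v_p). Step 3 — |x − y|_2 = 2^{-2} = 1/4.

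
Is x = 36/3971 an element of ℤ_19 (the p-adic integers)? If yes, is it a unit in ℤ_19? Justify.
x ∉ ℤ_19 (v_19(x) = -2 < 0)

ℤ_19 = {x ∈ ℚ_19 : v_19(x) ≥ 0} and ℤ_19^× = {x ∈ ℤ_19 : v_19(x) = 0}. Here v_19(36/3971) = v_19(num) − v_19(den) = -2; compare against these criteria.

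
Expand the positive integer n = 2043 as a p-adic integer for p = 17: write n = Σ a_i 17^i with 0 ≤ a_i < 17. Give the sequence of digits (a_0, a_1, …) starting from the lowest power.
(a_0, a_1, …) = (3, 1, 7)

Repeated division by 17 gives the digits low-to-high: 2043 = 3 + 1·17^1 + 7·17^2. Digit sequence: (3, 1, 7).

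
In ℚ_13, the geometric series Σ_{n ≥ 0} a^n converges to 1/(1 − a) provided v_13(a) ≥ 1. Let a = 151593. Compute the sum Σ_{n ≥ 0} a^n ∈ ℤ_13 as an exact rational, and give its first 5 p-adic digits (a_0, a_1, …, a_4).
Σ a^n = 1/(1 − a) = -1/151592;  first 5 digits = (1, 0, 0, 4, 5)

v_13(a) = 3 ≥ 1, so the series converges in ℤ_13 to 1/(1 − a) = 1/(1 − 151593) = -1/151592. Expand this rational in ℤ_13: compute digits iteratively via d_i = x_i mod 13, x_{i+1} = (x_i − d_i)/13. The first 5 digits are (1, 0, 0, 4, 5).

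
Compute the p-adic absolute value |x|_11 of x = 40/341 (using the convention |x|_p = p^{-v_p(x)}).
|40/341|_11 = 11

Step 1 — compute v_11(x) by factoring powers of 11 out of the numerator and denominator: v_11(40/341) = -1. Step 2 — apply |x|_p = p^{-v_p(x)} = 11^{1} = 11.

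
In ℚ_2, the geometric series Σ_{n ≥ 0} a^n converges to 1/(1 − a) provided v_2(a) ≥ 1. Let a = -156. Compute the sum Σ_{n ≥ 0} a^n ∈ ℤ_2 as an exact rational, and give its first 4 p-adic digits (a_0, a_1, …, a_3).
Σ a^n = 1/(1 − a) = 1/157;  first 4 digits = (1, 0, 1, 0)

v_2(a) = 2 ≥ 1, so the series converges in ℤ_2 to 1/(1 − a) = 1/(1 − (-156)) = 1/157. Expand this rational in ℤ_2: compute digits iteratively via d_i = x_i mod 2, x_{i+1} = (x_i − d_i)/2. The first 4 digits are (1, 0, 1, 0).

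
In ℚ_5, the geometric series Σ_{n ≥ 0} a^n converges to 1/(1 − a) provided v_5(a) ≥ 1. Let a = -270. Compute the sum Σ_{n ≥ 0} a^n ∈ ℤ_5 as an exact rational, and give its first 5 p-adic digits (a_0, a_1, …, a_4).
Σ a^n = 1/(1 − a) = 1/271;  first 5 digits = (1, 1, 0, 2, 4)

v_5(a) = 1 ≥ 1, so the series converges in ℤ_5 to 1/(1 − a) = 1/(1 − (-270)) = 1/271. Expand this rational in ℤ_5: compute digits iteratively via d_i = x_i mod 5, x_{i+1} = (x_i − d_i)/5. The first 5 digits are (1, 1, 0, 2, 4).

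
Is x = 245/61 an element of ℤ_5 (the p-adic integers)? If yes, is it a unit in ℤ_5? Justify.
x ∈ ℤ_5 but not a unit; v_5(x) = 1 > 0

ℤ_5 = {x ∈ ℚ_5 : v_5(x) ≥ 0} and ℤ_5^× = {x ∈ ℤ_5 : v_5(x) = 0}. Here v_5(245/61) = v_5(num) − v_5(den) = 1; compare against these criteria.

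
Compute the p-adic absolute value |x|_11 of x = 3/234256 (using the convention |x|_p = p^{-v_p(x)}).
|3/234256|_11 = 14641

Step 1 — compute v_11(x) by factoring powers of 11 out of the numerator and denominator: v_11(3/234256) = -4. Step 2 — apply |x|_p = p^{-v_p(x)} = 11^{4} = 14641.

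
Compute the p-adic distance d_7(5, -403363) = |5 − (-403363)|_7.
d_7(5, -403363) = 1/16807

Step 1 — x − y = 5 − (-403363) = 403368. Step 2 — v_7(403368) = 5 (factor: 403368 = (7^5 · 24); the sign does not affect v_p). Step 3 — |x − y|_7 = 7^{-5} = 1/16807.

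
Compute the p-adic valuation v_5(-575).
v_5(-575) = 2

v_5(n) is the largest exponent k such that 5^k divides n. Factor out: -575 = -5^2 · 23. (Sign doesn't affect v_p.) So v_5(-575) = 2.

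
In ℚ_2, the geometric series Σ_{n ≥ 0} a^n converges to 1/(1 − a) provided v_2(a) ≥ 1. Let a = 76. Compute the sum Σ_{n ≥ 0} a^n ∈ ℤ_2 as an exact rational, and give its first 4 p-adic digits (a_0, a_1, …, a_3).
Σ a^n = 1/(1 − a) = -1/75;  first 4 digits = (1, 0, 1, 1)

v_2(a) = 2 ≥ 1, so the series converges in ℤ_2 to 1/(1 − a) = 1/(1 − 76) = -1/75. Expand this rational in ℤ_2: compute digits iteratively via d_i = x_i mod 2, x_{i+1} = (x_i − d_i)/2. The first 4 digits are (1, 0, 1, 1).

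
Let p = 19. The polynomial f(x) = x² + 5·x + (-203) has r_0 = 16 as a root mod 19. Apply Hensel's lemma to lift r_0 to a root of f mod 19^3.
r_2 = 2315 (mod 6859)

Hensel: r_{i+1} = r_i − f(r_i)·(f′(r_i))^{-1} mod 19^{i+2}, f′(x) = 2x + 5. Iterate:
  r_0 = 16 (mod 19)
  r_1 = 149 (mod 361)
  r_2 = 2315 (mod 6859)
Final: r = 2315 satisfies f(r) ≡ 0 mod 19^3.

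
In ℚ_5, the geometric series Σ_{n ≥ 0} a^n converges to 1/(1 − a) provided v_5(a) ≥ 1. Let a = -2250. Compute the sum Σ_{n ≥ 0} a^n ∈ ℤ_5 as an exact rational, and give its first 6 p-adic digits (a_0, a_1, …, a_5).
Σ a^n = 1/(1 − a) = 1/2251;  first 6 digits = (1, 0, 0, 2, 1, 4)

v_5(a) = 3 ≥ 1, so the series converges in ℤ_5 to 1/(1 − a) = 1/(1 − (-2250)) = 1/2251. Expand this rational in ℤ_5: compute digits iteratively via d_i = x_i mod 5, x_{i+1} = (x_i − d_i)/5. The first 6 digits are (1, 0, 0, 2, 1, 4).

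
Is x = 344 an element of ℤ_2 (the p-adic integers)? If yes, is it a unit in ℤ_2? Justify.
x ∈ ℤ_2 but not a unit; v_2(x) = 3 > 0

ℤ_2 = {x ∈ ℚ_2 : v_2(x) ≥ 0} and ℤ_2^× = {x ∈ ℤ_2 : v_2(x) = 0}. Here v_2(344) = v_2(num) − v_2(den) = 3; compare against these criteria.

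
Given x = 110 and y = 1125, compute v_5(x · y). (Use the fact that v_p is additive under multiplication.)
v_5(123750) = 4

v_p(x) = 1 (factor: 110 = 5^1 · 22); v_p(y) = 3 (factor: 1125 = 5^3 · 9). Additivity: v_p(xy) = v_p(x) + v_p(y) = 1 + 3 = 4. (Direct check: xy = 123750 = 5^4 · (198).)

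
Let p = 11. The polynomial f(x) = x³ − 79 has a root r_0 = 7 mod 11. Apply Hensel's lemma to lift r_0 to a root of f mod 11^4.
r_3 = 2724 (mod 14641)

Hensel: r_{i+1} = r_i − f(r_i)/f′(r_i) mod 11^{i+2}, where f′(x) = 3x². Iterate:
  r_0 = 7 (mod 11)
  r_1 = 62 (mod 121)
  r_2 = 62 (mod 1331)
  r_3 = 2724 (mod 14641)
Final: r = 2724 with f(r) ≡ 0 mod 11^4.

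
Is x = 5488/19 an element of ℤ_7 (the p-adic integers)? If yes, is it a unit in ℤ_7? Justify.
x ∈ ℤ_7 but not a unit; v_7(x) = 3 > 0

ℤ_7 = {x ∈ ℚ_7 : v_7(x) ≥ 0} and ℤ_7^× = {x ∈ ℤ_7 : v_7(x) = 0}. Here v_7(5488/19) = v_7(num) − v_7(den) = 3; compare against these criteria.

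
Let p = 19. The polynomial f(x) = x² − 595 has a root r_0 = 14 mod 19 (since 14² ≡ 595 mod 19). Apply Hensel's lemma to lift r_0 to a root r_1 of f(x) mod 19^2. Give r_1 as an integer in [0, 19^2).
r_1 = 299 (mod 361)

Hensel's recurrence: r_{i+1} = r_i − f(r_i)·(f′(r_i))^{-1} mod 19^{i+2}, with f′(x) = 2x. Iterate:
  r_0 = 14 (mod 19)
  r_1 = 299 (mod 361)
Final: r_1 = 299, and one checks f(r_1) ≡ 0 mod 19^2.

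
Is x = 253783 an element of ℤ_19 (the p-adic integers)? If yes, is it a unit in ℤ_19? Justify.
x ∈ ℤ_19 but not a unit; v_19(x) = 3 > 0

ℤ_19 = {x ∈ ℚ_19 : v_19(x) ≥ 0} and ℤ_19^× = {x ∈ ℤ_19 : v_19(x) = 0}. Here v_19(253783) = v_19(num) − v_19(den) = 3; compare against these criteria.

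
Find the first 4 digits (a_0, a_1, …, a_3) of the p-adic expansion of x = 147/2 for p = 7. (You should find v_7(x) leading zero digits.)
(a_0, …, a_3) = (0, 0, 5, 3)

v_7(147/2) = 2, so a_0 = ... = a_1 = 0. Factor out: x = 7^2 · u with u = 3/2 a unit in ℤ_7. Expand u iteratively via a_{v+i} = u_i mod 7, u_{i+1} = (u_i − a_{v+i})/7:
  u_0 = 3/2;  a_2 = 5;  u_1 = (u_0 − 5)/7 = -1/2
  u_1 = -1/2;  a_3 = 3;  u_2 = (u_1 − 3)/7 = -1/2
Digits: (0, 0, 5, 3).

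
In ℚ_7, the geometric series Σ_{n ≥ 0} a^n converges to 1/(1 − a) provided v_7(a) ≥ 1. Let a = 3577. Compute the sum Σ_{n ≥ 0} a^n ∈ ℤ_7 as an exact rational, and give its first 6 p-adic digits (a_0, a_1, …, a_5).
Σ a^n = 1/(1 − a) = -1/3576;  first 6 digits = (1, 0, 3, 3, 3, 5)

v_7(a) = 2 ≥ 1, so the series converges in ℤ_7 to 1/(1 − a) = 1/(1 − 3577) = -1/3576. Expand this rational in ℤ_7: compute digits iteratively via d_i = x_i mod 7, x_{i+1} = (x_i − d_i)/7. The first 6 digits are (1, 0, 3, 3, 3, 5).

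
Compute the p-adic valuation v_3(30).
v_3(30) = 1

v_3(n) is the largest exponent k such that 3^k divides n. Factor out: 30 = 3^1 · 10. (Sign doesn't affect v_p.) So v_3(30) = 1.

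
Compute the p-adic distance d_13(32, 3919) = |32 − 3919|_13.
d_13(32, 3919) = 1/169

Step 1 — x − y = 32 − 3919 = -3887. Step 2 — v_13(-3887) = 2 (factor: -3887 = −(13^2 · 23); the sign does not affect v_p). Step 3 — |x − y|_13 = 13^{-2} = 1/169.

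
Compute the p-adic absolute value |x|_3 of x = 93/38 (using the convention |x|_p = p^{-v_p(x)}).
|93/38|_3 = 1/3

Step 1 — compute v_3(x) by factoring powers of 3 out of the numerator and denominator: v_3(93/38) = 1. Step 2 — apply |x|_p = p^{-v_p(x)} = 3^{-1} = 1/3.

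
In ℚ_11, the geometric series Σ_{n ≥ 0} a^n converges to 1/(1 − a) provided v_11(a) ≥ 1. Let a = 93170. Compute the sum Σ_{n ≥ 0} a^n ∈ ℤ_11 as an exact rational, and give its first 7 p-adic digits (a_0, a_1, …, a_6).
Σ a^n = 1/(1 − a) = -1/93169;  first 7 digits = (1, 0, 0, 4, 6, 0, 5)

v_11(a) = 3 ≥ 1, so the series converges in ℤ_11 to 1/(1 − a) = 1/(1 − 93170) = -1/93169. Expand this rational in ℤ_11: compute digits iteratively via d_i = x_i mod 11, x_{i+1} = (x_i − d_i)/11. The first 7 digits are (1, 0, 0, 4, 6, 0, 5).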